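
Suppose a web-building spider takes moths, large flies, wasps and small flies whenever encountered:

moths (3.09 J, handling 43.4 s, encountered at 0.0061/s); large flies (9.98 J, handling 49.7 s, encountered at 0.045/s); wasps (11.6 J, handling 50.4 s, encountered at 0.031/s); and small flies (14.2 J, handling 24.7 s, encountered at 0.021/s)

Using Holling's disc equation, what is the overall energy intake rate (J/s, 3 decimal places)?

R = Σλ_iE_i / (1 + Σλ_ih_i)
Numerator: 0.0061×3.09 + 0.045×9.98 + 0.031×11.6 + 0.021×14.2 = 1.126
Denominator: 1 + 0.0061×43.4 + 0.045×49.7 + 0.031×50.4 + 0.021×24.7 = 5.582
R = 1.126/5.582 = 0.2017 J/s

0.202 J/s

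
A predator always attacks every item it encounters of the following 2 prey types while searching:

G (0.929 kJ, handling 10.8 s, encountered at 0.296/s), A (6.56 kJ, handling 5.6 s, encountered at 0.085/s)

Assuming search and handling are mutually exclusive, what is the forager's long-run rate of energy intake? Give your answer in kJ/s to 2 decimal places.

0.18 kJ/s

R = Σλ_iE_i / (1 + Σλ_ih_i)
Numerator: 0.296×0.929 + 0.085×6.56 = 0.8326
Denominator: 1 + 0.296×10.8 + 0.085×5.6 = 4.673
R = 0.8326/4.673 = 0.1782 kJ/s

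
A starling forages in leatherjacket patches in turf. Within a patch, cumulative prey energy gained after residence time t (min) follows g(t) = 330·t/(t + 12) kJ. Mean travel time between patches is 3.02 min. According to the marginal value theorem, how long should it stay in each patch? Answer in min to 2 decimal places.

Maximise g(t)/(T+t): set derivative to zero → g'(t)(T+t) = g(t).
g'(t) = 330·12/(t + 12)². Setting 330·12/(t+12)² = 330t/[(t+12)(3.02+t)] gives 12(3.02+t) = t(t+12), so t² = 12×3.02 = 36.24.
t* = √36.24 = 6.02 min.

6.02 min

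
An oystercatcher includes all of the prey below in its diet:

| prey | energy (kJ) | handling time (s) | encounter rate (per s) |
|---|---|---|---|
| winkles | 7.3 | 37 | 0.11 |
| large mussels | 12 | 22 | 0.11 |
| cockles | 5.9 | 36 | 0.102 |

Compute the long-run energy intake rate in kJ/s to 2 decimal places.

R = (0.11×7.3 + 0.11×12 + 0.102×5.9) / (1 + 0.11×37 + 0.11×22 + 0.102×36) = 2.725/11.16 = 0.2441 kJ/s.

0.24 kJ/s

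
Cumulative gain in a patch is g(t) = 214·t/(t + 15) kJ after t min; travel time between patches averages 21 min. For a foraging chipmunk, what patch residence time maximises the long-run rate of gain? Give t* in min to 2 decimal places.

By the marginal value theorem, leave when the instantaneous gain rate g'(t) equals the habitat-wide average g(t)/(T + t).
g'(t) = 214·15/(t + 15)². Setting 214·15/(t+15)² = 214t/[(t+15)(21+t)] gives 15(21+t) = t(t+15), so t² = 15×21 = 315.
t* = √315 = 17.75 min.

17.75 min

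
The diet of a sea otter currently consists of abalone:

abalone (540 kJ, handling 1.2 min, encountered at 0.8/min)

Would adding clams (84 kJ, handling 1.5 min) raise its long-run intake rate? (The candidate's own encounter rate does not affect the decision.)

No

Intake rate on the current diet: R = (0.8×540) / (1 + 0.8×1.2) = 432/1.96 = 220.4 kJ/min.
clams: E/h = 84/1.5 = 56 kJ/min.
56 < 220.4, so adding clams would lower the average — exclude it.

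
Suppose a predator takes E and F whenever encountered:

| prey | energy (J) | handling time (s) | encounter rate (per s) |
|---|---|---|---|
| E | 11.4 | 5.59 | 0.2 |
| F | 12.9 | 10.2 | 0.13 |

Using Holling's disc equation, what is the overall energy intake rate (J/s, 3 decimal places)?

1.149 J/s

R = (0.2×11.4 + 0.13×12.9) / (1 + 0.2×5.59 + 0.13×10.2) = 3.957/3.444 = 1.149 J/s.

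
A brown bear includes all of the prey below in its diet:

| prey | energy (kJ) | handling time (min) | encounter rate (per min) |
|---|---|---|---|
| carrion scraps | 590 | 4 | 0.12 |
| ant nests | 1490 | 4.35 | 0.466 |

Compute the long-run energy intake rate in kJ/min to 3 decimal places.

218.169 kJ/min

Energy encountered per unit search time: 0.12×590 + 0.466×1490 = 765.1 kJ/min.
Handling time per unit search time: 0.12×4 + 0.466×4.35 = 2.507.
Rate = 765.1/(1 + 2.507) = 218.2 kJ/min.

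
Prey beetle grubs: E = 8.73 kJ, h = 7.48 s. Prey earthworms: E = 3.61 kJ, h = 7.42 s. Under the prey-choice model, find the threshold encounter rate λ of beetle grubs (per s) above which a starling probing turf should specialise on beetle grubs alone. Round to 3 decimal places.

0.096 per s

Drop earthworms once their profitability E₂/h₂ falls below the rate achievable on beetle grubs alone: E₂/h₂ = λE₁/(1 + λh₁).
Solve for λ: λE₁h₂ = E₂(1 + λh₁) → λ(E₁h₂ − E₂h₁) = E₂ → λ = E₂/(E₁h₂ − E₂h₁).
λ = 3.61/(8.73×7.42 − 3.61×7.48) = 3.61/37.77 = 0.09557 per s.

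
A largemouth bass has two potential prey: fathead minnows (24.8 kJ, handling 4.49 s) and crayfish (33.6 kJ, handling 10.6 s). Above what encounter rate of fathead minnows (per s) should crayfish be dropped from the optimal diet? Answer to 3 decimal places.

0.300 per s

At the threshold, the rate on fathead minnows alone equals the profitability of crayfish: λ·24.8/(1 + λ·4.49) = 33.6/10.6 = 3.17.
Rearranging, λ(24.8 − 3.17×4.49) = 3.17, so λ = 3.17/10.57 = 0.3 per s.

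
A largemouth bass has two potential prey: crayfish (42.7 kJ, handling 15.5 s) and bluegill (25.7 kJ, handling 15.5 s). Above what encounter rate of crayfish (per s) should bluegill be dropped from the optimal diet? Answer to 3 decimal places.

Drop bluegill once their profitability E₂/h₂ falls below the rate achievable on crayfish alone: E₂/h₂ = λE₁/(1 + λh₁).
Solve for λ: λE₁h₂ = E₂(1 + λh₁) → λ(E₁h₂ − E₂h₁) = E₂ → λ = E₂/(E₁h₂ − E₂h₁).
λ = 25.7/(42.7×15.5 − 25.7×15.5) = 25.7/263.5 = 0.09753 per s.

0.098 per s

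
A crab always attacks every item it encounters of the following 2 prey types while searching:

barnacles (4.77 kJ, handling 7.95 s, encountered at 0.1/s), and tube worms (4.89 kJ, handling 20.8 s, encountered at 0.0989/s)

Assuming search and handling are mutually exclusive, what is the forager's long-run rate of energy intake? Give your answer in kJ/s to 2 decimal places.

R = Σλ_iE_i / (1 + Σλ_ih_i)
Numerator: 0.1×4.77 + 0.0989×4.89 = 0.9606
Denominator: 1 + 0.1×7.95 + 0.0989×20.8 = 3.852
R = 0.9606/3.852 = 0.2494 kJ/s

0.25 kJ/s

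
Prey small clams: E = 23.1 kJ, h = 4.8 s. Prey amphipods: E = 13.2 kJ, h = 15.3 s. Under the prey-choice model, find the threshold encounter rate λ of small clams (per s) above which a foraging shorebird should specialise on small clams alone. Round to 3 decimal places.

0.046 per s

The zero-one rule: include amphipods iff E₂/h₂ > λE₁/(1+λh₁). Equality gives the switch point.
λE₁h₂ = E₂ + λE₂h₁ ⇒ λ = E₂/(E₁h₂ − E₂h₁) = 13.2/(353.4 − 63.36) = 0.04551 per s.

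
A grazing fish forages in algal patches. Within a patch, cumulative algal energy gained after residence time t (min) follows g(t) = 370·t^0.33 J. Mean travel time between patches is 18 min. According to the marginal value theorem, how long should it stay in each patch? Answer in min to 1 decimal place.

8.9 min

By the marginal value theorem, leave when the instantaneous gain rate g'(t) equals the habitat-wide average g(t)/(T + t).
g'(t) = 0.33·370·t^-0.67. Setting 0.33·370·t^-0.67 = 370·t^0.33/(18+t) gives 0.33(18+t) = t, so 0.67·t = 0.33×18.
t* = 0.33×18/0.67 = 8.866 min.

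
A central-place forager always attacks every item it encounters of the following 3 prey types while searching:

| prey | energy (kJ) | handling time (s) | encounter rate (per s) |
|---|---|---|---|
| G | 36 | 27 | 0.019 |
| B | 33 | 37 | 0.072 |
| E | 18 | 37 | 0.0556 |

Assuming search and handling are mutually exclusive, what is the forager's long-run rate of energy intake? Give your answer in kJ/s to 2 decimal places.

Energy encountered per unit search time: 0.019×36 + 0.072×33 + 0.0556×18 = 4.061 kJ/s.
Handling time per unit search time: 0.019×27 + 0.072×37 + 0.0556×37 = 5.234.
Rate = 4.061/(1 + 5.234) = 0.6514 kJ/s.

0.65 kJ/s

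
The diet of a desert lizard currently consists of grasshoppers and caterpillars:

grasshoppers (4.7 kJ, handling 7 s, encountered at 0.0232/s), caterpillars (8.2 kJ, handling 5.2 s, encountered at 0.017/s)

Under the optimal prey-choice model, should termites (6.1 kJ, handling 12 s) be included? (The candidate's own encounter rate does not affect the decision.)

Current rate: (0.0232×4.7 + 0.017×8.2)/(1 + 0.0232×7 + 0.017×5.2) = 0.1986 kJ/s.
termites: E/h = 6.1/12 = 0.5083 kJ/s.
0.5083 > 0.1986, so adding termites raises the average — include it.

Yes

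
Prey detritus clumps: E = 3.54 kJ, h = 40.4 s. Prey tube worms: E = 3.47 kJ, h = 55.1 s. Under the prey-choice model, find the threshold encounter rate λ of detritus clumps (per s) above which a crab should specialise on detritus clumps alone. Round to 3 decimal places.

Drop tube worms once their profitability E₂/h₂ falls below the rate achievable on detritus clumps alone: E₂/h₂ = λE₁/(1 + λh₁).
Solve for λ: λE₁h₂ = E₂(1 + λh₁) → λ(E₁h₂ − E₂h₁) = E₂ → λ = E₂/(E₁h₂ − E₂h₁).
λ = 3.47/(3.54×55.1 − 3.47×40.4) = 3.47/54.87 = 0.06324 per s.

0.063 per s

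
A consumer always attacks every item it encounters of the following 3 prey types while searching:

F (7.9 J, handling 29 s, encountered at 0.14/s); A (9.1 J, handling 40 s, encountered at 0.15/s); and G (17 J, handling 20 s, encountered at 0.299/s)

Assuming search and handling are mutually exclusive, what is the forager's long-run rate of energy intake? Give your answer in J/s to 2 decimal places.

R = (0.14×7.9 + 0.15×9.1 + 0.299×17) / (1 + 0.14×29 + 0.15×40 + 0.299×20) = 7.554/17.04 = 0.4433 J/s.

0.44 J/s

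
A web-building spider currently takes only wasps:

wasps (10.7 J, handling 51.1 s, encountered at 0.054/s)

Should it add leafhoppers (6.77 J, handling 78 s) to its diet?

Intake rate on the current diet: R = (0.054×10.7) / (1 + 0.054×51.1) = 0.5778/3.759 = 0.1537 J/s.
Profitability of leafhoppers: 6.77/78 = 0.08679 J/s.
Since 0.08679 < R, time spent handling leafhoppers is better spent searching.

No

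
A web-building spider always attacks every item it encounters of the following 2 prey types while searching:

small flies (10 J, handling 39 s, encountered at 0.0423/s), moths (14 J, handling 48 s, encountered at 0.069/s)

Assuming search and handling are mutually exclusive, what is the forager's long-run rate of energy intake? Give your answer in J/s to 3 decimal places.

R = Σλ_iE_i / (1 + Σλ_ih_i)
Numerator: 0.0423×10 + 0.069×14 = 1.389
Denominator: 1 + 0.0423×39 + 0.069×48 = 5.962
R = 1.389/5.962 = 0.233 J/s

0.233 J/s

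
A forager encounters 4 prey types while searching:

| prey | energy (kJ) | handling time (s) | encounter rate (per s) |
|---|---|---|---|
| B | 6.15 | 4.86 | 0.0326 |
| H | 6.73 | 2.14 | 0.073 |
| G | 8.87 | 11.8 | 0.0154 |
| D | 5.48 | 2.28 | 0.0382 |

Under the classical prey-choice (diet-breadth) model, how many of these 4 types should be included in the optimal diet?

E/h in descending order: H 3.14, D 2.4, B 1.27, G 0.752 kJ/s. The optimal diet is the largest prefix of this list for which every included type satisfies E_i/h_i > R on the types above it.
Rate on top 1: 0.4249. D: 2.4 > 0.4249 → include.
Rate on top 2: 0.5635. B: 1.27 > 0.5635 → include.
Rate on top 3: 0.6428. G: 0.752 > 0.6428 → include.
Optimal diet: H, D, B, G — 4 of 4 types.

4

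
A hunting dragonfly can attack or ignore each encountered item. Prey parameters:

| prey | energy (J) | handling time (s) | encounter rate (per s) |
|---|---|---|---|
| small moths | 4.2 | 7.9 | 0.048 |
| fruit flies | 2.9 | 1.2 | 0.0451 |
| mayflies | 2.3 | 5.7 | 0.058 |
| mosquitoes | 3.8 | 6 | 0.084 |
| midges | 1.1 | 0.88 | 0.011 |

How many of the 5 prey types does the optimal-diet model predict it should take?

Rank by E/h (J/s): fruit flies 2.42, midges 1.25, mosquitoes 0.633, small moths 0.532, mayflies 0.404. Include each in turn until the next type's E/h falls below the running intake rate.
Rate on top 1: 0.1241. midges: 1.25 > 0.1241 → include.
Rate on top 2: 0.1343. mosquitoes: 0.633 > 0.1343 → include.
Rate on top 3: 0.2947. small moths: 0.532 > 0.2947 → include.
Rate on top 4: 0.3409. mayflies: 0.404 > 0.3409 → include.
Optimal diet: fruit flies, midges, mosquitoes, small moths, mayflies — 5 of 5 types.

5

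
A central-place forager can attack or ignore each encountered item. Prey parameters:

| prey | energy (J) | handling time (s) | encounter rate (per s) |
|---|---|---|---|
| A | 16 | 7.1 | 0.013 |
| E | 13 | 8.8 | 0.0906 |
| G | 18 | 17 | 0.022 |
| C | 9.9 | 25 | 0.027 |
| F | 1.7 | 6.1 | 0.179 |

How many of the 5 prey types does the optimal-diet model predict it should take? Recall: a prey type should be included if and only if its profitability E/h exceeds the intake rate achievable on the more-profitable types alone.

E/h in descending order: A 2.25, E 1.48, G 1.06, C 0.396, F 0.279 J/s. The optimal diet is the largest prefix of this list for which every included type satisfies E_i/h_i > R on the types above it.
Rate on top 1: 0.1904. E: 1.48 > 0.1904 → include.
Rate on top 2: 0.7334. G: 1.06 > 0.7334 → include.
Rate on top 3: 0.7872. C: 0.396 < 0.7872 → exclude; stop.
Optimal diet: A, E, G — 3 of 5 types.

3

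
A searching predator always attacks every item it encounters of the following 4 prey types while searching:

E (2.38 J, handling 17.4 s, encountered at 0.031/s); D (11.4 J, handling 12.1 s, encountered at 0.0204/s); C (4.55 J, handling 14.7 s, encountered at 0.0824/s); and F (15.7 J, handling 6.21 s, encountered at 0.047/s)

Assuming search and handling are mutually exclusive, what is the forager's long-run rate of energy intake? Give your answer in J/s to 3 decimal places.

R = (0.031×2.38 + 0.0204×11.4 + 0.0824×4.55 + 0.047×15.7) / (1 + 0.031×17.4 + 0.0204×12.1 + 0.0824×14.7 + 0.047×6.21) = 1.419/3.289 = 0.4314 J/s.

0.431 J/s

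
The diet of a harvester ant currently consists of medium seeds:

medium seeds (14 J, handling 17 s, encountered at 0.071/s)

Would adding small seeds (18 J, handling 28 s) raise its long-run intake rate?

Yes

Current rate: (0.071×14)/(1 + 0.071×17) = 0.4504 J/s.
Profitability of small seeds: 18/28 = 0.6429 J/s.
0.6429 > 0.4504, so adding small seeds raises the average — include it.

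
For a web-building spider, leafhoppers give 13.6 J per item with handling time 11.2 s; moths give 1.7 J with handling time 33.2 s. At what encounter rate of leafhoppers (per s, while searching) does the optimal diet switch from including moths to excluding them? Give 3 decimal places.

Drop moths once their profitability E₂/h₂ falls below the rate achievable on leafhoppers alone: E₂/h₂ = λE₁/(1 + λh₁).
Solve for λ: λE₁h₂ = E₂(1 + λh₁) → λ(E₁h₂ − E₂h₁) = E₂ → λ = E₂/(E₁h₂ − E₂h₁).
λ = 1.7/(13.6×33.2 − 1.7×11.2) = 1.7/432.5 = 0.003931 per s.

0.004 per s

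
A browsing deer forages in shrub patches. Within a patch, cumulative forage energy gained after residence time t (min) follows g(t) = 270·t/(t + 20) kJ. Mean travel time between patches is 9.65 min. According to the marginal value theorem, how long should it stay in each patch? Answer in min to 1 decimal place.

By the marginal value theorem, leave when the instantaneous gain rate g'(t) equals the habitat-wide average g(t)/(T + t).
g'(t) = 270·20/(t + 20)². Setting 270·20/(t+20)² = 270t/[(t+20)(9.65+t)] gives 20(9.65+t) = t(t+20), so t² = 20×9.65 = 193.
t* = √193 = 13.89 min.

13.9 min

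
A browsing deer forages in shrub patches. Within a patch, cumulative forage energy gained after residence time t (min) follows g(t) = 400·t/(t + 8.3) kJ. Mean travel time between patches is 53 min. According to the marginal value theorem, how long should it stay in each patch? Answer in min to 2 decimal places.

Maximise g(t)/(T+t): set derivative to zero → g'(t)(T+t) = g(t).
g'(t) = 400·8.3/(t + 8.3)². Setting 400·8.3/(t+8.3)² = 400t/[(t+8.3)(53+t)] gives 8.3(53+t) = t(t+8.3), so t² = 8.3×53 = 439.9.
t* = √439.9 = 20.97 min.

20.97 min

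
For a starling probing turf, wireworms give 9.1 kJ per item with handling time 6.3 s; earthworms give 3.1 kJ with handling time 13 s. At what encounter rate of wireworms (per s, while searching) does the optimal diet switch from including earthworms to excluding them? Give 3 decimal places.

0.031 per s

The zero-one rule: include earthworms iff E₂/h₂ > λE₁/(1+λh₁). Equality gives the switch point.
λE₁h₂ = E₂ + λE₂h₁ ⇒ λ = E₂/(E₁h₂ − E₂h₁) = 3.1/(118.3 − 19.53) = 0.03139 per s.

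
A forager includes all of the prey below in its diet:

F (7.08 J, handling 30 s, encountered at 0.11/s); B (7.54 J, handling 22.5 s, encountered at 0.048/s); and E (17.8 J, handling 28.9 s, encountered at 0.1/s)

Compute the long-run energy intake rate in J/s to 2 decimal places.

0.35 J/s

R = Σλ_iE_i / (1 + Σλ_ih_i)
Numerator: 0.11×7.08 + 0.048×7.54 + 0.1×17.8 = 2.921
Denominator: 1 + 0.11×30 + 0.048×22.5 + 0.1×28.9 = 8.27
R = 2.921/8.27 = 0.3532 J/s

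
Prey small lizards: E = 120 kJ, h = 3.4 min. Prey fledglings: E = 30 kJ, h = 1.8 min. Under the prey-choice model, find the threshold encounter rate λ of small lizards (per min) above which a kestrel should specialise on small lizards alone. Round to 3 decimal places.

0.263 per min

Drop fledglings once their profitability E₂/h₂ falls below the rate achievable on small lizards alone: E₂/h₂ = λE₁/(1 + λh₁).
Solve for λ: λE₁h₂ = E₂(1 + λh₁) → λ(E₁h₂ − E₂h₁) = E₂ → λ = E₂/(E₁h₂ − E₂h₁).
λ = 30/(120×1.8 − 30×3.4) = 30/114 = 0.2632 per min.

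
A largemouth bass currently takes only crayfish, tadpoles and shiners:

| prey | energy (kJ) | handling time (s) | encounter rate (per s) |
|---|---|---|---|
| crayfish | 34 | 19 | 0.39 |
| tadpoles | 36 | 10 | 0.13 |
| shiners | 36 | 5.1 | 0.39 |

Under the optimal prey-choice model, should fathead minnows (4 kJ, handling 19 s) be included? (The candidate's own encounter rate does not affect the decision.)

No

Intake rate on the current diet: R = (0.39×34 + 0.13×36 + 0.39×36) / (1 + 0.39×19 + 0.13×10 + 0.39×5.1) = 31.98/11.7 = 2.734 kJ/s.
Profitability of fathead minnows: 4/19 = 0.2105 kJ/s.
Since 0.2105 < R, time spent handling fathead minnows is better spent searching.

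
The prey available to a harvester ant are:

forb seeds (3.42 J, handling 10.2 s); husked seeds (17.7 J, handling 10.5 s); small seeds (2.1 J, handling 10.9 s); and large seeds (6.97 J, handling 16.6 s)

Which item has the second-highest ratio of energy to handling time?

large seeds

Profitability E/h (J/s): forb seeds = 3.42/10.2 = 0.335, husked seeds = 17.7/10.5 = 1.69, small seeds = 2.1/10.9 = 0.193, large seeds = 6.97/16.6 = 0.42.
Ranked: husked seeds > large seeds > forb seeds > small seeds.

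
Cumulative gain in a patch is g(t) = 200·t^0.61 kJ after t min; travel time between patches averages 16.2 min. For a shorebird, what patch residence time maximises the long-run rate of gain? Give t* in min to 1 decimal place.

25.3 min

Maximise g(t)/(T+t): set derivative to zero → g'(t)(T+t) = g(t).
g'(t) = 0.61·200·t^-0.39. Setting 0.61·200·t^-0.39 = 200·t^0.61/(16.2+t) gives 0.61(16.2+t) = t, so 0.39·t = 0.61×16.2.
t* = 0.61×16.2/0.39 = 25.34 min.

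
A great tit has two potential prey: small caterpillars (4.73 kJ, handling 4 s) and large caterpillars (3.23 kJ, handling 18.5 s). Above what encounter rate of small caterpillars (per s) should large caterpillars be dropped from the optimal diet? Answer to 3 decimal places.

0.043 per s

The zero-one rule: include large caterpillars iff E₂/h₂ > λE₁/(1+λh₁). Equality gives the switch point.
λE₁h₂ = E₂ + λE₂h₁ ⇒ λ = E₂/(E₁h₂ − E₂h₁) = 3.23/(87.51 − 12.92) = 0.04331 per s.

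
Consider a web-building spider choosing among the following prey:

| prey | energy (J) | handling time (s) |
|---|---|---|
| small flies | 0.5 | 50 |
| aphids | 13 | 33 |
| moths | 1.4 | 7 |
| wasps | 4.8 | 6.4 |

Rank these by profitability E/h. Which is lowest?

In descending order of E/h:
wasps: 4.8/6.4 = 0.75 J/s
aphids: 13/33 = 0.394 J/s
moths: 1.4/7 = 0.2 J/s
small flies: 0.5/50 = 0.01 J/s

small flies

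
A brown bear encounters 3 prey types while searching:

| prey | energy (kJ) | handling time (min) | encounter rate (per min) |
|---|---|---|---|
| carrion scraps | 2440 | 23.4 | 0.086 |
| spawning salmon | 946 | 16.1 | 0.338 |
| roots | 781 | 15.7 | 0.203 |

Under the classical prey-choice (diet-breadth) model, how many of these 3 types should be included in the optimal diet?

Rank by E/h (kJ/min): carrion scraps 104, spawning salmon 58.8, roots 49.7. Include each in turn until the next type's E/h falls below the running intake rate.
Rate on top 1: 69.66. spawning salmon: 58.8 < 69.66 → exclude; stop.
Optimal diet: carrion scraps — 1 of 3 types.

1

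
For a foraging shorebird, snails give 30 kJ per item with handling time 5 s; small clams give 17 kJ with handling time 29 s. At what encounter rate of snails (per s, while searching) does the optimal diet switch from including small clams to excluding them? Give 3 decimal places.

The zero-one rule: include small clams iff E₂/h₂ > λE₁/(1+λh₁). Equality gives the switch point.
λE₁h₂ = E₂ + λE₂h₁ ⇒ λ = E₂/(E₁h₂ − E₂h₁) = 17/(870 − 85) = 0.02166 per s.

0.022 per s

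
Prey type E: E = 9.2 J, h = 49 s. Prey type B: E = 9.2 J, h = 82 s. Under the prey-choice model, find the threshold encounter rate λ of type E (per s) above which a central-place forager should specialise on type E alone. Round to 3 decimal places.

At the threshold, the rate on type E alone equals the profitability of type B: λ·9.2/(1 + λ·49) = 9.2/82 = 0.1122.
Rearranging, λ(9.2 − 0.1122×49) = 0.1122, so λ = 0.1122/3.702 = 0.0303 per s.

0.030 per s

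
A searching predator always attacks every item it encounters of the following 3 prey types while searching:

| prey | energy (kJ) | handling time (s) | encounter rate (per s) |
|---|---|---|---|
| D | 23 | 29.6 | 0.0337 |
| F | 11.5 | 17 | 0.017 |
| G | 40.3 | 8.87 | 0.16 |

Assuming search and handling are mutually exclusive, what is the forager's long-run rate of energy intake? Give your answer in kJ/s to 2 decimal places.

2.00 kJ/s

Energy encountered per unit search time: 0.0337×23 + 0.017×11.5 + 0.16×40.3 = 7.419 kJ/s.
Handling time per unit search time: 0.0337×29.6 + 0.017×17 + 0.16×8.87 = 2.706.
Rate = 7.419/(1 + 2.706) = 2.002 kJ/s.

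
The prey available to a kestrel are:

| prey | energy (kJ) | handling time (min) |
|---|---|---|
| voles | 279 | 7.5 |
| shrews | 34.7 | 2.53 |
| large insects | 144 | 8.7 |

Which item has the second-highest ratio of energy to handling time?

Profitability E/h (kJ/min): voles = 279/7.5 = 37.2, shrews = 34.7/2.53 = 13.7, large insects = 144/8.7 = 16.6.
Ranked: voles > large insects > shrews.

large insects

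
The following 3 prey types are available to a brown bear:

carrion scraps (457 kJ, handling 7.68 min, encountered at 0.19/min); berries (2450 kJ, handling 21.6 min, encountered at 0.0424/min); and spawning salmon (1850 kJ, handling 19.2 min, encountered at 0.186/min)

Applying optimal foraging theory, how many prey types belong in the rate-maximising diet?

2

Profitabilities (E/h, kJ/min): berries 113, spawning salmon 96.4, carrion scraps 59.5. Add prey in this order while the next type's profitability exceeds the intake rate on those already taken.
Rate on top 1: 54.22. spawning salmon: 96.4 > 54.22 → include.
Rate on top 2: 81.64. carrion scraps: 59.5 < 81.64 → exclude; stop.
Optimal diet: berries, spawning salmon — 2 of 3 types.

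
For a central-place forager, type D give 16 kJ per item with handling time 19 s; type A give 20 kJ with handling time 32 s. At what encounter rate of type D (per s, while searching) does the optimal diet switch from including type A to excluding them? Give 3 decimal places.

At the threshold, the rate on type D alone equals the profitability of type A: λ·16/(1 + λ·19) = 20/32 = 0.625.
Rearranging, λ(16 − 0.625×19) = 0.625, so λ = 0.625/4.125 = 0.1515 per s.

0.152 per s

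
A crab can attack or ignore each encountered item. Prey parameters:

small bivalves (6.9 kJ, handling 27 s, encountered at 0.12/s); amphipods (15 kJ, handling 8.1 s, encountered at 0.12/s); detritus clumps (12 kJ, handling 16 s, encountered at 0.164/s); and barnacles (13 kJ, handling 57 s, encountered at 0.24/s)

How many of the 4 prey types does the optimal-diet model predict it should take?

Rank by E/h (kJ/s): amphipods 1.85, detritus clumps 0.75, small bivalves 0.256, barnacles 0.228. Include each in turn until the next type's E/h falls below the running intake rate.
Rate on top 1: 0.9128. detritus clumps: 0.75 < 0.9128 → exclude; stop.
Optimal diet: amphipods — 1 of 4 types.

1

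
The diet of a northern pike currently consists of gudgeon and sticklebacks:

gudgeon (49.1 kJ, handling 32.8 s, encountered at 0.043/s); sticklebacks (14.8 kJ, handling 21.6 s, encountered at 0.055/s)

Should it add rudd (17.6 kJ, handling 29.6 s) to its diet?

No

Intake rate on the current diet: R = (0.043×49.1 + 0.055×14.8) / (1 + 0.043×32.8 + 0.055×21.6) = 2.925/3.598 = 0.8129 kJ/s.
rudd: E/h = 17.6/29.6 = 0.5946 kJ/s.
0.5946 < 0.8129, so adding rudd would lower the average — exclude it.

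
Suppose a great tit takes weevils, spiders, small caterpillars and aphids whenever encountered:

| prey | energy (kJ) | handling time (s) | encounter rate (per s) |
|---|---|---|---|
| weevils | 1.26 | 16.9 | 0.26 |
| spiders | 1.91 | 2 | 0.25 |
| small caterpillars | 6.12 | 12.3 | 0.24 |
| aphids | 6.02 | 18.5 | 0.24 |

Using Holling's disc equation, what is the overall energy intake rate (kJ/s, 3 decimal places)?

0.280 kJ/s

R = (0.26×1.26 + 0.25×1.91 + 0.24×6.12 + 0.24×6.02) / (1 + 0.26×16.9 + 0.25×2 + 0.24×12.3 + 0.24×18.5) = 3.719/13.29 = 0.2799 kJ/s.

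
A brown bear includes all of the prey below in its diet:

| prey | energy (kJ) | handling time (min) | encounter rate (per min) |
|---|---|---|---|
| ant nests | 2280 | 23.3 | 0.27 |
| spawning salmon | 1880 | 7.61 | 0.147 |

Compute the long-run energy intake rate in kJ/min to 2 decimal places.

106.06 kJ/min

Energy encountered per unit search time: 0.27×2280 + 0.147×1880 = 892 kJ/min.
Handling time per unit search time: 0.27×23.3 + 0.147×7.61 = 7.41.
Rate = 892/(1 + 7.41) = 106.1 kJ/min.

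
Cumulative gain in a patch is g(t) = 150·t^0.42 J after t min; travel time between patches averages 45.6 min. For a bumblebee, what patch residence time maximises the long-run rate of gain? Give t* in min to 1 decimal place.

Optimal t* satisfies g'(t*) = g(t*)/(T + t*).
g'(t) = 0.42·150·t^-0.58. Setting 0.42·150·t^-0.58 = 150·t^0.42/(45.6+t) gives 0.42(45.6+t) = t, so 0.58·t = 0.42×45.6.
t* = 0.42×45.6/0.58 = 33.02 min.

33.0 min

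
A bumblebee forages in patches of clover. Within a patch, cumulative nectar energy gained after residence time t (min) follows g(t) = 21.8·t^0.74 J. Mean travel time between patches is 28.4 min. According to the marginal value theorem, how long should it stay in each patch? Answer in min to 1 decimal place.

80.8 min

Maximise g(t)/(T+t): set derivative to zero → g'(t)(T+t) = g(t).
g'(t) = 0.74·21.8·t^-0.26. Setting 0.74·21.8·t^-0.26 = 21.8·t^0.74/(28.4+t) gives 0.74(28.4+t) = t, so 0.26·t = 0.74×28.4.
t* = 0.74×28.4/0.26 = 80.83 min.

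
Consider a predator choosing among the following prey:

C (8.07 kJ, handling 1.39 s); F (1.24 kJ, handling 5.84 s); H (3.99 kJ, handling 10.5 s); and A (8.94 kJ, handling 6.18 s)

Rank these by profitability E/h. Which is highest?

C

Profitability E/h (kJ/s): C = 8.07/1.39 = 5.81, F = 1.24/5.84 = 0.212, H = 3.99/10.5 = 0.38, A = 8.94/6.18 = 1.45.
Ranked: C > A > H > F.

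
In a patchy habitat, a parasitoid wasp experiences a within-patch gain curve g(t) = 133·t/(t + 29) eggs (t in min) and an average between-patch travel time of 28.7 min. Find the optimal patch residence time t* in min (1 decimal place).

28.8 min

Optimal t* satisfies g'(t*) = g(t*)/(T + t*).
g'(t) = 133·29/(t + 29)². Setting 133·29/(t+29)² = 133t/[(t+29)(28.7+t)] gives 29(28.7+t) = t(t+29), so t² = 29×28.7 = 832.3.
t* = √832.3 = 28.85 min.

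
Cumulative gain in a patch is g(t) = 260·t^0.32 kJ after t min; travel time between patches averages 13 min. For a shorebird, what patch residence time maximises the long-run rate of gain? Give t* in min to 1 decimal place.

Optimal t* satisfies g'(t*) = g(t*)/(T + t*).
g'(t) = 0.32·260·t^-0.68. Setting 0.32·260·t^-0.68 = 260·t^0.32/(13+t) gives 0.32(13+t) = t, so 0.68·t = 0.32×13.
t* = 0.32×13/0.68 = 6.118 min.

6.1 min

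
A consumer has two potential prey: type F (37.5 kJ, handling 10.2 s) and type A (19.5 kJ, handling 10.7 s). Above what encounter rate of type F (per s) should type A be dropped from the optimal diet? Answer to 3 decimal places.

0.096 per s

The zero-one rule: include type A iff E₂/h₂ > λE₁/(1+λh₁). Equality gives the switch point.
λE₁h₂ = E₂ + λE₂h₁ ⇒ λ = E₂/(E₁h₂ − E₂h₁) = 19.5/(401.2 − 198.9) = 0.09637 per s.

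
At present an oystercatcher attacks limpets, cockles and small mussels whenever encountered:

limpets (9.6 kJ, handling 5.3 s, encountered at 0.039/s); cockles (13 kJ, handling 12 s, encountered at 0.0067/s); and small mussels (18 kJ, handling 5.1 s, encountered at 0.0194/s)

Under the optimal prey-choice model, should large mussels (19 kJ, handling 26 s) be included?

Yes

Intake rate on the current diet: R = (0.039×9.6 + 0.0067×13 + 0.0194×18) / (1 + 0.039×5.3 + 0.0067×12 + 0.0194×5.1) = 0.8107/1.386 = 0.5849 kJ/s.
Profitability of large mussels: 19/26 = 0.7308 kJ/s.
0.7308 > 0.5849, so adding large mussels raises the average — include it.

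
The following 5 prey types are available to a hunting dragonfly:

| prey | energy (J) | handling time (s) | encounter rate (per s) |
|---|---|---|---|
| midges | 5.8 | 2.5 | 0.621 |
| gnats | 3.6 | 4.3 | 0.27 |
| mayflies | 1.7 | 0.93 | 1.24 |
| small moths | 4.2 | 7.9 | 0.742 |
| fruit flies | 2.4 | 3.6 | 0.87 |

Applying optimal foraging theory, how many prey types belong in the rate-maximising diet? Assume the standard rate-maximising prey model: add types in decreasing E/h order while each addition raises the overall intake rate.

E/h in descending order: midges 2.32, mayflies 1.83, gnats 0.837, fruit flies 0.667, small moths 0.532 J/s. The optimal diet is the largest prefix of this list for which every included type satisfies E_i/h_i > R on the types above it.
Rate on top 1: 1.411. mayflies: 1.83 > 1.411 → include.
Rate on top 2: 1.541. gnats: 0.837 < 1.541 → exclude; stop.
Optimal diet: midges, mayflies — 2 of 5 types.

2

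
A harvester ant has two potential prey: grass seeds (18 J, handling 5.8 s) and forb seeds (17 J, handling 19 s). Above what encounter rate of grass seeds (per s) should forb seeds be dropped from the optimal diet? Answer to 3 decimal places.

The zero-one rule: include forb seeds iff E₂/h₂ > λE₁/(1+λh₁). Equality gives the switch point.
λE₁h₂ = E₂ + λE₂h₁ ⇒ λ = E₂/(E₁h₂ − E₂h₁) = 17/(342 − 98.6) = 0.06984 per s.

0.070 per s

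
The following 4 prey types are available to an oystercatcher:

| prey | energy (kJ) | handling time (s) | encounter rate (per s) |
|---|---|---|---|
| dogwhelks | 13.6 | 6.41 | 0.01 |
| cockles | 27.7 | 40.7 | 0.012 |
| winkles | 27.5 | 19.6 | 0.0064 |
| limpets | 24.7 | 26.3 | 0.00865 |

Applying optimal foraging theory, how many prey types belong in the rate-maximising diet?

4

E/h in descending order: dogwhelks 2.12, winkles 1.4, limpets 0.939, cockles 0.681 kJ/s. The optimal diet is the largest prefix of this list for which every included type satisfies E_i/h_i > R on the types above it.
Rate on top 1: 0.1278. winkles: 1.4 > 0.1278 → include.
Rate on top 2: 0.2623. limpets: 0.939 > 0.2623 → include.
Rate on top 3: 0.371. cockles: 0.681 > 0.371 → include.
Optimal diet: dogwhelks, winkles, limpets, cockles — 4 of 4 types.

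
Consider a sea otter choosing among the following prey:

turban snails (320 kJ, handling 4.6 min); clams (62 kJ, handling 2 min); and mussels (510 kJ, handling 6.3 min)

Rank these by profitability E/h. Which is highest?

mussels

In descending order of E/h:
mussels: 510/6.3 = 81 kJ/min
turban snails: 320/4.6 = 69.6 kJ/min
clams: 62/2 = 31 kJ/min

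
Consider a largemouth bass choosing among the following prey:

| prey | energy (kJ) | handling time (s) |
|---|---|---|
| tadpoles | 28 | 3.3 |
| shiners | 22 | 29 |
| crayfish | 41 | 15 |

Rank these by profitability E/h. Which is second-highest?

Profitability E/h (kJ/s): tadpoles = 28/3.3 = 8.48, shiners = 22/29 = 0.759, crayfish = 41/15 = 2.73.
Ranked: tadpoles > crayfish > shiners.

crayfish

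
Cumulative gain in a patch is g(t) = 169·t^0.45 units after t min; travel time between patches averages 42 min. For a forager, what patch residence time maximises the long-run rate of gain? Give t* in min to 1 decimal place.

34.4 min

Maximise g(t)/(T+t): set derivative to zero → g'(t)(T+t) = g(t).
g'(t) = 0.45·169·t^-0.55. Setting 0.45·169·t^-0.55 = 169·t^0.45/(42+t) gives 0.45(42+t) = t, so 0.55·t = 0.45×42.
t* = 0.45×42/0.55 = 34.36 min.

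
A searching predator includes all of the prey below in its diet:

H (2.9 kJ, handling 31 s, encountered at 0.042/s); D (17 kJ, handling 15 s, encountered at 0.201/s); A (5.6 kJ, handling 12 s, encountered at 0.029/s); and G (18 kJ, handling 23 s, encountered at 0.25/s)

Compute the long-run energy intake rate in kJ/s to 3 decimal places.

R = (0.042×2.9 + 0.201×17 + 0.029×5.6 + 0.25×18) / (1 + 0.042×31 + 0.201×15 + 0.029×12 + 0.25×23) = 8.201/11.42 = 0.7185 kJ/s.

0.718 kJ/s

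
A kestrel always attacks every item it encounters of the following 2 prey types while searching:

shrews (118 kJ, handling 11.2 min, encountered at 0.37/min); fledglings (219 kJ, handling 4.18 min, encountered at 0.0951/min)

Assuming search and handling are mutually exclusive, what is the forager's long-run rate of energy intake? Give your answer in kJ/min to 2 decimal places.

11.64 kJ/min

R = (0.37×118 + 0.0951×219) / (1 + 0.37×11.2 + 0.0951×4.18) = 64.49/5.542 = 11.64 kJ/min.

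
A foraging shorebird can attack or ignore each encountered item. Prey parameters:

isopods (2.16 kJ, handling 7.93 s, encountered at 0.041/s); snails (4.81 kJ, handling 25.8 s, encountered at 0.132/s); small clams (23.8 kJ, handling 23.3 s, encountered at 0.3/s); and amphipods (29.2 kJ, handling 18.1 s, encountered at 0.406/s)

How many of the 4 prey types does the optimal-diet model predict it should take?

1

Profitabilities (E/h, kJ/s): amphipods 1.61, small clams 1.02, isopods 0.272, snails 0.186. Add prey in this order while the next type's profitability exceeds the intake rate on those already taken.
Rate on top 1: 1.42. small clams: 1.02 < 1.42 → exclude; stop.
Optimal diet: amphipods — 1 of 4 types.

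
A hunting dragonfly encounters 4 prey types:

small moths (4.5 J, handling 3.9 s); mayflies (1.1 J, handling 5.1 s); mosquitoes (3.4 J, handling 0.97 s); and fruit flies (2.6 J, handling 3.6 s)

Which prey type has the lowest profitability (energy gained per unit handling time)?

mayflies

Profitability E/h (J/s): small moths = 4.5/3.9 = 1.15, mayflies = 1.1/5.1 = 0.216, mosquitoes = 3.4/0.97 = 3.51, fruit flies = 2.6/3.6 = 0.722.
Ranked: mosquitoes > small moths > fruit flies > mayflies.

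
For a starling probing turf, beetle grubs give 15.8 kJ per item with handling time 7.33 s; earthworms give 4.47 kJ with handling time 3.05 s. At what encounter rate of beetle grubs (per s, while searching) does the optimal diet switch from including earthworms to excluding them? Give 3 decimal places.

0.290 per s

Drop earthworms once their profitability E₂/h₂ falls below the rate achievable on beetle grubs alone: E₂/h₂ = λE₁/(1 + λh₁).
Solve for λ: λE₁h₂ = E₂(1 + λh₁) → λ(E₁h₂ − E₂h₁) = E₂ → λ = E₂/(E₁h₂ − E₂h₁).
λ = 4.47/(15.8×3.05 − 4.47×7.33) = 4.47/15.42 = 0.2898 per s.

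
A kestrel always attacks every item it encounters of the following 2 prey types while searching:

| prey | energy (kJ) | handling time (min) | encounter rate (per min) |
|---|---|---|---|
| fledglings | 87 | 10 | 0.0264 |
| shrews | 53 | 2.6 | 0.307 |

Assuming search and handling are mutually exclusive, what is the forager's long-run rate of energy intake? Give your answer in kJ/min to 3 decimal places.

9.004 kJ/min

Energy encountered per unit search time: 0.0264×87 + 0.307×53 = 18.57 kJ/min.
Handling time per unit search time: 0.0264×10 + 0.307×2.6 = 1.062.
Rate = 18.57/(1 + 1.062) = 9.004 kJ/min.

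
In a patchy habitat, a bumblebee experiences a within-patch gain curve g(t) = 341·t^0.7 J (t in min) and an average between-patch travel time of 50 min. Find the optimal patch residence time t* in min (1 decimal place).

Maximise g(t)/(T+t): set derivative to zero → g'(t)(T+t) = g(t).
g'(t) = 0.7·341·t^-0.3. Setting 0.7·341·t^-0.3 = 341·t^0.7/(50+t) gives 0.7(50+t) = t, so 0.30·t = 0.7×50.
t* = 0.7×50/0.30 = 116.7 min.

116.7 min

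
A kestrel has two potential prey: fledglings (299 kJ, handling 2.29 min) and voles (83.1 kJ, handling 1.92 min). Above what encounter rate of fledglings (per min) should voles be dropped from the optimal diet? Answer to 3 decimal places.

Drop voles once their profitability E₂/h₂ falls below the rate achievable on fledglings alone: E₂/h₂ = λE₁/(1 + λh₁).
Solve for λ: λE₁h₂ = E₂(1 + λh₁) → λ(E₁h₂ − E₂h₁) = E₂ → λ = E₂/(E₁h₂ − E₂h₁).
λ = 83.1/(299×1.92 − 83.1×2.29) = 83.1/383.8 = 0.2165 per min.

0.217 per min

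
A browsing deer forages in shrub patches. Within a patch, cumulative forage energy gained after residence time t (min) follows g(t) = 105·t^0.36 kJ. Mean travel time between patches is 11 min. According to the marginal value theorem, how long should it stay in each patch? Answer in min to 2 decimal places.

Optimal t* satisfies g'(t*) = g(t*)/(T + t*).
g'(t) = 0.36·105·t^-0.64. Setting 0.36·105·t^-0.64 = 105·t^0.36/(11+t) gives 0.36(11+t) = t, so 0.64·t = 0.36×11.
t* = 0.36×11/0.64 = 6.188 min.

6.19 min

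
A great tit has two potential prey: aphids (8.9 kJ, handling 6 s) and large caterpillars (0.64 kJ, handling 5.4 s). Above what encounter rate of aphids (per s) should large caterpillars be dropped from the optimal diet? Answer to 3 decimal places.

0.014 per s

At the threshold, the rate on aphids alone equals the profitability of large caterpillars: λ·8.9/(1 + λ·6) = 0.64/5.4 = 0.1185.
Rearranging, λ(8.9 − 0.1185×6) = 0.1185, so λ = 0.1185/8.189 = 0.01447 per s.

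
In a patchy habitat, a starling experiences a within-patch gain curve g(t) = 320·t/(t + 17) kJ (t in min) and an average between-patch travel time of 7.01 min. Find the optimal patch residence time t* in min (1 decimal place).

Optimal t* satisfies g'(t*) = g(t*)/(T + t*).
g'(t) = 320·17/(t + 17)². Setting 320·17/(t+17)² = 320t/[(t+17)(7.01+t)] gives 17(7.01+t) = t(t+17), so t² = 17×7.01 = 119.2.
t* = √119.2 = 10.92 min.

10.9 min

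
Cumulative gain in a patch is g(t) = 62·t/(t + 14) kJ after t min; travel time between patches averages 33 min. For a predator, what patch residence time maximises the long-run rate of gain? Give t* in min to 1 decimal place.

21.5 min

Maximise g(t)/(T+t): set derivative to zero → g'(t)(T+t) = g(t).
g'(t) = 62·14/(t + 14)². Setting 62·14/(t+14)² = 62t/[(t+14)(33+t)] gives 14(33+t) = t(t+14), so t² = 14×33 = 462.
t* = √462 = 21.49 min.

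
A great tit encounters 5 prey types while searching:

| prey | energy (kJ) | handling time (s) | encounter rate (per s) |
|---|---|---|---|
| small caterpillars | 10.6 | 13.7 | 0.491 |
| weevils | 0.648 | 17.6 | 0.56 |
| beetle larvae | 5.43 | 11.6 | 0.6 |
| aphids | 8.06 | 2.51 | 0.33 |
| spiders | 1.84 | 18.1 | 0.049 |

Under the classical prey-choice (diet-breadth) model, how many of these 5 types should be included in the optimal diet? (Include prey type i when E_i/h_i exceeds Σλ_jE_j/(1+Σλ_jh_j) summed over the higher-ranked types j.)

1

E/h in descending order: aphids 3.21, small caterpillars 0.774, beetle larvae 0.468, spiders 0.102, weevils 0.0368 kJ/s. The optimal diet is the largest prefix of this list for which every included type satisfies E_i/h_i > R on the types above it.
Rate on top 1: 1.455. small caterpillars: 0.774 < 1.455 → exclude; stop.
Optimal diet: aphids — 1 of 5 types.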